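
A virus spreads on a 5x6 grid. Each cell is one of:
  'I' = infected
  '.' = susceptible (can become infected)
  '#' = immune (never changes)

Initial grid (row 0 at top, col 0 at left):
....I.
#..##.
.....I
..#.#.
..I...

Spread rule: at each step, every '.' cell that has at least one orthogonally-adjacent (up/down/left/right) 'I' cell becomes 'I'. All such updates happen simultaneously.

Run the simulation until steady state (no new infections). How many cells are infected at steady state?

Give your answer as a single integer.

Step 0 (initial): 3 infected
Step 1: +7 new -> 10 infected
Step 2: +7 new -> 17 infected
Step 3: +5 new -> 22 infected
Step 4: +3 new -> 25 infected
Step 5: +0 new -> 25 infected

Answer: 25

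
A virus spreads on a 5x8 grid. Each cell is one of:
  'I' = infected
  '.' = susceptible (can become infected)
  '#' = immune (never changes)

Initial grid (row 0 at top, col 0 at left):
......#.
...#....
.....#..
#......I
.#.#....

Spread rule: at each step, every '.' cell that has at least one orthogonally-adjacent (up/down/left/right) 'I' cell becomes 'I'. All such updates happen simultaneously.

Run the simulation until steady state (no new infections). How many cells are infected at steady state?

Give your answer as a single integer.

Answer: 33

Derivation:
Step 0 (initial): 1 infected
Step 1: +3 new -> 4 infected
Step 2: +4 new -> 8 infected
Step 3: +4 new -> 12 infected
Step 4: +4 new -> 16 infected
Step 5: +4 new -> 20 infected
Step 6: +4 new -> 24 infected
Step 7: +3 new -> 27 infected
Step 8: +3 new -> 30 infected
Step 9: +2 new -> 32 infected
Step 10: +1 new -> 33 infected
Step 11: +0 new -> 33 infected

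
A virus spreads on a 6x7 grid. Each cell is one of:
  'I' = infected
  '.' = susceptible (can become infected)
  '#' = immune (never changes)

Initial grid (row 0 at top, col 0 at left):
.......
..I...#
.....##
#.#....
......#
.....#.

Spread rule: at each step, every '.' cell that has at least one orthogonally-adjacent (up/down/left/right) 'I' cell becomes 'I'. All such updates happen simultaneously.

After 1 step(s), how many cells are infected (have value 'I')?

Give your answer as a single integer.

Step 0 (initial): 1 infected
Step 1: +4 new -> 5 infected

Answer: 5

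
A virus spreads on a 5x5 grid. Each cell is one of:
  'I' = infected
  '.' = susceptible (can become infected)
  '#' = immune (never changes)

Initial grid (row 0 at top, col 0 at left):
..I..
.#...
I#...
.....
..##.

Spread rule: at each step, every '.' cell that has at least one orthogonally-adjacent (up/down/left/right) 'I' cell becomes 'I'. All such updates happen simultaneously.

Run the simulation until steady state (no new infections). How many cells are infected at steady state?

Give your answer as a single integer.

Step 0 (initial): 2 infected
Step 1: +5 new -> 7 infected
Step 2: +6 new -> 13 infected
Step 3: +4 new -> 17 infected
Step 4: +2 new -> 19 infected
Step 5: +1 new -> 20 infected
Step 6: +1 new -> 21 infected
Step 7: +0 new -> 21 infected

Answer: 21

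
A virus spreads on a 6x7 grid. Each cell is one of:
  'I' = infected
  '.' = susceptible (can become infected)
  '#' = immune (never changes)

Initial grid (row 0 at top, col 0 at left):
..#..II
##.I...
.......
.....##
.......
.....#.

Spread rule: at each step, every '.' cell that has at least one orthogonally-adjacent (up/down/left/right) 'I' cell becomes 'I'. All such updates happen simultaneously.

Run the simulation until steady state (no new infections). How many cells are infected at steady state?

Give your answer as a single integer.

Answer: 34

Derivation:
Step 0 (initial): 3 infected
Step 1: +7 new -> 10 infected
Step 2: +5 new -> 15 infected
Step 3: +4 new -> 19 infected
Step 4: +5 new -> 24 infected
Step 5: +5 new -> 29 infected
Step 6: +3 new -> 32 infected
Step 7: +2 new -> 34 infected
Step 8: +0 new -> 34 infected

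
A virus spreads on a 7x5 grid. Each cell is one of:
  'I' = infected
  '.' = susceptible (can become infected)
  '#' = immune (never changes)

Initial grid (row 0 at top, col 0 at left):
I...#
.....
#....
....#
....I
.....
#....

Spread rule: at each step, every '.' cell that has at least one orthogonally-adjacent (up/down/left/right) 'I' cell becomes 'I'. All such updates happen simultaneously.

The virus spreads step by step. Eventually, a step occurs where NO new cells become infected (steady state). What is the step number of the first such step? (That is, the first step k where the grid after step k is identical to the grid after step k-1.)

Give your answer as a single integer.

Step 0 (initial): 2 infected
Step 1: +4 new -> 6 infected
Step 2: +6 new -> 12 infected
Step 3: +8 new -> 20 infected
Step 4: +7 new -> 27 infected
Step 5: +4 new -> 31 infected
Step 6: +0 new -> 31 infected

Answer: 6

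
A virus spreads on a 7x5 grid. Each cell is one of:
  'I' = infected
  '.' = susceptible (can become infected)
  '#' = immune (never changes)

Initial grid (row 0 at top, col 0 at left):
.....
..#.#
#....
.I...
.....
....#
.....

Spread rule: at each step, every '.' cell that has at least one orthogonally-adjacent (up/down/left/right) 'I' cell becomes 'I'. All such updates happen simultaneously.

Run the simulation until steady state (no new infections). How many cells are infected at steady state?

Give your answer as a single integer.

Step 0 (initial): 1 infected
Step 1: +4 new -> 5 infected
Step 2: +6 new -> 11 infected
Step 3: +8 new -> 19 infected
Step 4: +8 new -> 27 infected
Step 5: +2 new -> 29 infected
Step 6: +2 new -> 31 infected
Step 7: +0 new -> 31 infected

Answer: 31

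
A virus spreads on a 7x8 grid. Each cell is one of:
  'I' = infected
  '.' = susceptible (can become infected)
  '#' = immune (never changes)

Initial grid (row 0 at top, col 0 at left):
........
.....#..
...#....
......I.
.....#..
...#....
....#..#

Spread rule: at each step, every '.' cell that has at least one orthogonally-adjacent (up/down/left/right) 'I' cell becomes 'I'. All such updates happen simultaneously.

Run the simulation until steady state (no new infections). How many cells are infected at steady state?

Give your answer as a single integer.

Answer: 50

Derivation:
Step 0 (initial): 1 infected
Step 1: +4 new -> 5 infected
Step 2: +6 new -> 11 infected
Step 3: +8 new -> 19 infected
Step 4: +7 new -> 26 infected
Step 5: +5 new -> 31 infected
Step 6: +6 new -> 37 infected
Step 7: +6 new -> 43 infected
Step 8: +5 new -> 48 infected
Step 9: +2 new -> 50 infected
Step 10: +0 new -> 50 infected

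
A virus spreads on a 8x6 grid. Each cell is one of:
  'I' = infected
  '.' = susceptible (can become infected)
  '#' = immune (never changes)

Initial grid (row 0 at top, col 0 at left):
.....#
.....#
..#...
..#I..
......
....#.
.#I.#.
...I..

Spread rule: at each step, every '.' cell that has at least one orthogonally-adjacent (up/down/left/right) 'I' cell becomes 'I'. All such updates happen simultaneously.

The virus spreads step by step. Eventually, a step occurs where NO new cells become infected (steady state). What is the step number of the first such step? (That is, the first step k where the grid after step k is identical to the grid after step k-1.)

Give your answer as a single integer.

Answer: 7

Derivation:
Step 0 (initial): 3 infected
Step 1: +7 new -> 10 infected
Step 2: +9 new -> 19 infected
Step 3: +9 new -> 28 infected
Step 4: +7 new -> 35 infected
Step 5: +4 new -> 39 infected
Step 6: +2 new -> 41 infected
Step 7: +0 new -> 41 infected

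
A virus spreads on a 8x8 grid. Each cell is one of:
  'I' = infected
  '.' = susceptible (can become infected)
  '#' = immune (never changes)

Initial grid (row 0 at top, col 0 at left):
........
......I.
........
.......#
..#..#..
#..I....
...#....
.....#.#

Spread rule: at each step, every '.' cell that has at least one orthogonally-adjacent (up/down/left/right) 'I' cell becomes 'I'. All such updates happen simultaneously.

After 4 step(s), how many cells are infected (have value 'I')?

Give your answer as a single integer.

Step 0 (initial): 2 infected
Step 1: +7 new -> 9 infected
Step 2: +12 new -> 21 infected
Step 3: +14 new -> 35 infected
Step 4: +11 new -> 46 infected

Answer: 46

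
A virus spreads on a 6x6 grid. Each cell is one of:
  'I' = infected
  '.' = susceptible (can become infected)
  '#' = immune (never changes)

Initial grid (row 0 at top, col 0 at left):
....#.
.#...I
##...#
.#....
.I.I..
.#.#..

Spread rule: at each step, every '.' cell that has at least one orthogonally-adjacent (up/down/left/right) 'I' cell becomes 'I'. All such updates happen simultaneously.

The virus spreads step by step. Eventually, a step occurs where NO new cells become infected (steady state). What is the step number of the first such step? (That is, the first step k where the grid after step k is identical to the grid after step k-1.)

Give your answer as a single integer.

Answer: 8

Derivation:
Step 0 (initial): 3 infected
Step 1: +6 new -> 9 infected
Step 2: +10 new -> 19 infected
Step 3: +5 new -> 24 infected
Step 4: +1 new -> 25 infected
Step 5: +1 new -> 26 infected
Step 6: +1 new -> 27 infected
Step 7: +1 new -> 28 infected
Step 8: +0 new -> 28 infected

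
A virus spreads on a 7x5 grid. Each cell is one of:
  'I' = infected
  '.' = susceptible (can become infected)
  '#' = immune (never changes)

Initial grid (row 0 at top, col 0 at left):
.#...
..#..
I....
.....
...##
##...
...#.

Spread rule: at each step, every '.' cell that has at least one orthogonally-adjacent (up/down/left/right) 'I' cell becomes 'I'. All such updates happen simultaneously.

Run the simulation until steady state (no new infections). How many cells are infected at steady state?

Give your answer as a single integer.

Step 0 (initial): 1 infected
Step 1: +3 new -> 4 infected
Step 2: +5 new -> 9 infected
Step 3: +3 new -> 12 infected
Step 4: +4 new -> 16 infected
Step 5: +4 new -> 20 infected
Step 6: +4 new -> 24 infected
Step 7: +2 new -> 26 infected
Step 8: +2 new -> 28 infected
Step 9: +0 new -> 28 infected

Answer: 28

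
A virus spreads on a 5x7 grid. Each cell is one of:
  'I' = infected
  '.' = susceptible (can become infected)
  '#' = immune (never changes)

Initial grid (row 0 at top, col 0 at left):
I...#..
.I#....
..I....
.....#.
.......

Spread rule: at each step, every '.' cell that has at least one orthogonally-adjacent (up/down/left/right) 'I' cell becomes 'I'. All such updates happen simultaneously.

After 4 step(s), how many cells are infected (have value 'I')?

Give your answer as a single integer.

Answer: 26

Derivation:
Step 0 (initial): 3 infected
Step 1: +5 new -> 8 infected
Step 2: +7 new -> 15 infected
Step 3: +7 new -> 22 infected
Step 4: +4 new -> 26 infected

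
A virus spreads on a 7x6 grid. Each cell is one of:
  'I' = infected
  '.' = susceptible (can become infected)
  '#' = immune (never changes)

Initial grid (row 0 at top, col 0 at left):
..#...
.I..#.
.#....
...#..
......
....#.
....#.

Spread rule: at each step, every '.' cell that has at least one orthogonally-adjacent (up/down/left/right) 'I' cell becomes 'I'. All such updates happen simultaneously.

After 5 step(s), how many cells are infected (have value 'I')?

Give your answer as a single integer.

Answer: 24

Derivation:
Step 0 (initial): 1 infected
Step 1: +3 new -> 4 infected
Step 2: +4 new -> 8 infected
Step 3: +4 new -> 12 infected
Step 4: +5 new -> 17 infected
Step 5: +7 new -> 24 infected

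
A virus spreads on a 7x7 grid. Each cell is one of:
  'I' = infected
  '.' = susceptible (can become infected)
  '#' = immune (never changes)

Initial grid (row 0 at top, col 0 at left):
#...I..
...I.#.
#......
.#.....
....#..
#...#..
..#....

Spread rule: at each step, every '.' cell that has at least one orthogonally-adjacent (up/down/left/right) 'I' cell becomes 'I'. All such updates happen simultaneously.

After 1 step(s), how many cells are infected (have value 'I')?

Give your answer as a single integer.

Answer: 7

Derivation:
Step 0 (initial): 2 infected
Step 1: +5 new -> 7 infected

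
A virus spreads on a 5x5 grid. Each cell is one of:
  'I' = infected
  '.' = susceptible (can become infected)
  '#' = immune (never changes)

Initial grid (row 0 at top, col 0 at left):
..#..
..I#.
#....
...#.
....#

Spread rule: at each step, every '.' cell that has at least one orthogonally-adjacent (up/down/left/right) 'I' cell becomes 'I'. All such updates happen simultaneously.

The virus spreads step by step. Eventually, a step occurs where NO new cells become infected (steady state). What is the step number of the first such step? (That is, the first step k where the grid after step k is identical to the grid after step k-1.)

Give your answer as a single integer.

Step 0 (initial): 1 infected
Step 1: +2 new -> 3 infected
Step 2: +5 new -> 8 infected
Step 3: +4 new -> 12 infected
Step 4: +5 new -> 17 infected
Step 5: +2 new -> 19 infected
Step 6: +1 new -> 20 infected
Step 7: +0 new -> 20 infected

Answer: 7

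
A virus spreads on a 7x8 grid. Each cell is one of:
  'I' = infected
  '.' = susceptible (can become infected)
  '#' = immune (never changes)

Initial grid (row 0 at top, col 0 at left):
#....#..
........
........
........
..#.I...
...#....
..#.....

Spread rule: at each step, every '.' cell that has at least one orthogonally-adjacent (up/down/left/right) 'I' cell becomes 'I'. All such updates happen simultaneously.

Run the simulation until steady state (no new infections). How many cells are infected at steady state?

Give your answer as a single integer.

Step 0 (initial): 1 infected
Step 1: +4 new -> 5 infected
Step 2: +6 new -> 11 infected
Step 3: +9 new -> 20 infected
Step 4: +9 new -> 29 infected
Step 5: +8 new -> 37 infected
Step 6: +7 new -> 44 infected
Step 7: +6 new -> 50 infected
Step 8: +1 new -> 51 infected
Step 9: +0 new -> 51 infected

Answer: 51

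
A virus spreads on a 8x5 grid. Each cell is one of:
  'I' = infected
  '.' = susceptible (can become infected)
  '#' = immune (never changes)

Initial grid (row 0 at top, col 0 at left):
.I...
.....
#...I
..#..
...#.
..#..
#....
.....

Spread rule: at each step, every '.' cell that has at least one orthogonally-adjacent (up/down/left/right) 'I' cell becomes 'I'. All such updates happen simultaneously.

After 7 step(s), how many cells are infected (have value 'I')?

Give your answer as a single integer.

Step 0 (initial): 2 infected
Step 1: +6 new -> 8 infected
Step 2: +9 new -> 17 infected
Step 3: +2 new -> 19 infected
Step 4: +4 new -> 23 infected
Step 5: +5 new -> 28 infected
Step 6: +4 new -> 32 infected
Step 7: +2 new -> 34 infected

Answer: 34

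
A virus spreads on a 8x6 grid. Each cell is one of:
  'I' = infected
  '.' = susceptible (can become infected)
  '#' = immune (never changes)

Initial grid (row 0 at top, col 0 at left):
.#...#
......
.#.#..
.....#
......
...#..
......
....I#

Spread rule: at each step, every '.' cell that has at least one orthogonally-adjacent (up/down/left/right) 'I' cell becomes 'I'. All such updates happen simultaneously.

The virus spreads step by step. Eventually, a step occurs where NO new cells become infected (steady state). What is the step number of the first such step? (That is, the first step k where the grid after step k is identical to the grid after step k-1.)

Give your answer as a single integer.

Step 0 (initial): 1 infected
Step 1: +2 new -> 3 infected
Step 2: +4 new -> 7 infected
Step 3: +4 new -> 11 infected
Step 4: +6 new -> 17 infected
Step 5: +5 new -> 22 infected
Step 6: +5 new -> 27 infected
Step 7: +6 new -> 33 infected
Step 8: +3 new -> 36 infected
Step 9: +3 new -> 39 infected
Step 10: +1 new -> 40 infected
Step 11: +1 new -> 41 infected
Step 12: +0 new -> 41 infected

Answer: 12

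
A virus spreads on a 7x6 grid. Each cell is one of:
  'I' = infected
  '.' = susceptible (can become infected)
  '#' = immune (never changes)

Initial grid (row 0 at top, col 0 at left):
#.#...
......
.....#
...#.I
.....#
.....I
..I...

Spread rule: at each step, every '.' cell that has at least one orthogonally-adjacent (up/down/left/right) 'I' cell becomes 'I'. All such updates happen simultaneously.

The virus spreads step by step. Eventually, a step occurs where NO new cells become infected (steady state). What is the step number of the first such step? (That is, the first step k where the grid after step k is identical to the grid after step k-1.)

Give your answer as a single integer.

Step 0 (initial): 3 infected
Step 1: +6 new -> 9 infected
Step 2: +7 new -> 16 infected
Step 3: +6 new -> 22 infected
Step 4: +6 new -> 28 infected
Step 5: +5 new -> 33 infected
Step 6: +2 new -> 35 infected
Step 7: +2 new -> 37 infected
Step 8: +0 new -> 37 infected

Answer: 8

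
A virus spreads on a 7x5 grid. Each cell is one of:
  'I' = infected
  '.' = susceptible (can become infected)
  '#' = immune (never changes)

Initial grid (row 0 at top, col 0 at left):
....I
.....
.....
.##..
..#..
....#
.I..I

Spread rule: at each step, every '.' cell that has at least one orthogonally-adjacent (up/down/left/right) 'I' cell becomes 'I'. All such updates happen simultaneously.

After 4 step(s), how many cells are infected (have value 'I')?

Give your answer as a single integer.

Step 0 (initial): 3 infected
Step 1: +6 new -> 9 infected
Step 2: +7 new -> 16 infected
Step 3: +6 new -> 22 infected
Step 4: +6 new -> 28 infected

Answer: 28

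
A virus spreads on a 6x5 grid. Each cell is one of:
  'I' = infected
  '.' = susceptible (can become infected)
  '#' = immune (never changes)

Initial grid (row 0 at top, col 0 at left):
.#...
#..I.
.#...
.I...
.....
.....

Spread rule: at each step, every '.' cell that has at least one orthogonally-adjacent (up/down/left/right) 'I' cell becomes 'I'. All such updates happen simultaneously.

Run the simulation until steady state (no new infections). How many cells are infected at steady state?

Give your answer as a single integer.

Answer: 26

Derivation:
Step 0 (initial): 2 infected
Step 1: +7 new -> 9 infected
Step 2: +10 new -> 19 infected
Step 3: +4 new -> 23 infected
Step 4: +2 new -> 25 infected
Step 5: +1 new -> 26 infected
Step 6: +0 new -> 26 infected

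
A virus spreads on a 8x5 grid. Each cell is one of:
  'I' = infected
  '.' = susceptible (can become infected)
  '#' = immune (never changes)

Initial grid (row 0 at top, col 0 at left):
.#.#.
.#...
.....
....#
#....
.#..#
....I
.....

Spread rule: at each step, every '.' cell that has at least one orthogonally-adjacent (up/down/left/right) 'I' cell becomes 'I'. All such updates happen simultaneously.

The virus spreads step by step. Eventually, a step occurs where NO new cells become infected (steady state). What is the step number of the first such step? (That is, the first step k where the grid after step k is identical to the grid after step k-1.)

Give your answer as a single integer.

Step 0 (initial): 1 infected
Step 1: +2 new -> 3 infected
Step 2: +3 new -> 6 infected
Step 3: +4 new -> 10 infected
Step 4: +5 new -> 15 infected
Step 5: +5 new -> 20 infected
Step 6: +4 new -> 24 infected
Step 7: +4 new -> 28 infected
Step 8: +3 new -> 31 infected
Step 9: +1 new -> 32 infected
Step 10: +1 new -> 33 infected
Step 11: +0 new -> 33 infected

Answer: 11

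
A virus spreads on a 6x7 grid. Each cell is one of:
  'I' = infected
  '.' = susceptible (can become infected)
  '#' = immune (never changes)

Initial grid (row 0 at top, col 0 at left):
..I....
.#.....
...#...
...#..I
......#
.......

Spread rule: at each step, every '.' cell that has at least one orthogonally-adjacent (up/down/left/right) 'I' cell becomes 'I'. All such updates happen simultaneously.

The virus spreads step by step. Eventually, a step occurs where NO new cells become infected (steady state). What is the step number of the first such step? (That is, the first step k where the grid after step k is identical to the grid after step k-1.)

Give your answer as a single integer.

Step 0 (initial): 2 infected
Step 1: +5 new -> 7 infected
Step 2: +8 new -> 15 infected
Step 3: +10 new -> 25 infected
Step 4: +6 new -> 31 infected
Step 5: +4 new -> 35 infected
Step 6: +2 new -> 37 infected
Step 7: +1 new -> 38 infected
Step 8: +0 new -> 38 infected

Answer: 8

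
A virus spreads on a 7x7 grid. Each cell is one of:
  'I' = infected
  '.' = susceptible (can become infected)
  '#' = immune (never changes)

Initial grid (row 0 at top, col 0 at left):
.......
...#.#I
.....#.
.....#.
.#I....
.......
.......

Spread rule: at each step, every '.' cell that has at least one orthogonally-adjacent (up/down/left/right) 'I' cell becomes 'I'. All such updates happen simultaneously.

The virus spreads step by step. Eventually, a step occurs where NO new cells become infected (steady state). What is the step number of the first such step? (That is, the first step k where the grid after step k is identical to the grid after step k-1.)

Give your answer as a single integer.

Step 0 (initial): 2 infected
Step 1: +5 new -> 7 infected
Step 2: +9 new -> 16 infected
Step 3: +12 new -> 28 infected
Step 4: +11 new -> 39 infected
Step 5: +4 new -> 43 infected
Step 6: +1 new -> 44 infected
Step 7: +0 new -> 44 infected

Answer: 7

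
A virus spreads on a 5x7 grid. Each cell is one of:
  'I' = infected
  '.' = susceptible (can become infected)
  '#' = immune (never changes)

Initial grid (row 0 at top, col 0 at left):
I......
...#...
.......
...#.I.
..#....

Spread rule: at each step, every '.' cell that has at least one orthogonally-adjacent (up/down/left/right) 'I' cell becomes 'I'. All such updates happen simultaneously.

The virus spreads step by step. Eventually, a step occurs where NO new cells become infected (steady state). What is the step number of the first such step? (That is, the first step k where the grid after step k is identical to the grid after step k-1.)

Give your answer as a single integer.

Answer: 6

Derivation:
Step 0 (initial): 2 infected
Step 1: +6 new -> 8 infected
Step 2: +8 new -> 16 infected
Step 3: +9 new -> 25 infected
Step 4: +5 new -> 30 infected
Step 5: +2 new -> 32 infected
Step 6: +0 new -> 32 infected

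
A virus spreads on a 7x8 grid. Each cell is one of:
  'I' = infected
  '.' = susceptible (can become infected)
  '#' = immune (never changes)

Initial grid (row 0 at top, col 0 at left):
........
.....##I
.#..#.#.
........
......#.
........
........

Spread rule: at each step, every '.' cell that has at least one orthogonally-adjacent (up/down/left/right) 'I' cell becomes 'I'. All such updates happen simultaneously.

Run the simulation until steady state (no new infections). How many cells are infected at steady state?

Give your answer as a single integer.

Answer: 50

Derivation:
Step 0 (initial): 1 infected
Step 1: +2 new -> 3 infected
Step 2: +2 new -> 5 infected
Step 3: +3 new -> 8 infected
Step 4: +3 new -> 11 infected
Step 5: +7 new -> 18 infected
Step 6: +6 new -> 24 infected
Step 7: +7 new -> 31 infected
Step 8: +7 new -> 38 infected
Step 9: +5 new -> 43 infected
Step 10: +4 new -> 47 infected
Step 11: +2 new -> 49 infected
Step 12: +1 new -> 50 infected
Step 13: +0 new -> 50 infected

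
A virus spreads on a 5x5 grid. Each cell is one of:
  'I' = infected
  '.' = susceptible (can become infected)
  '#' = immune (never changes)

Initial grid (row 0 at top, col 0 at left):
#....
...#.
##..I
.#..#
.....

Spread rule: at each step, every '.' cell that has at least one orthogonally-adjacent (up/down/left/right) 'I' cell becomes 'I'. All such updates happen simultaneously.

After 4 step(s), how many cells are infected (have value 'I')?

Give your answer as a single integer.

Answer: 14

Derivation:
Step 0 (initial): 1 infected
Step 1: +2 new -> 3 infected
Step 2: +3 new -> 6 infected
Step 3: +4 new -> 10 infected
Step 4: +4 new -> 14 infected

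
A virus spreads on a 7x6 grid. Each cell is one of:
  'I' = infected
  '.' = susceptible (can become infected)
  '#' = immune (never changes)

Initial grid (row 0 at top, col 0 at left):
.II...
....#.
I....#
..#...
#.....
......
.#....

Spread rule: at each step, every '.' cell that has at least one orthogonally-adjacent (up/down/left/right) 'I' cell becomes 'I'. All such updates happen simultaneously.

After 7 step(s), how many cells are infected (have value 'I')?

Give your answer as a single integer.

Step 0 (initial): 3 infected
Step 1: +7 new -> 10 infected
Step 2: +4 new -> 14 infected
Step 3: +3 new -> 17 infected
Step 4: +5 new -> 22 infected
Step 5: +4 new -> 26 infected
Step 6: +5 new -> 31 infected
Step 7: +3 new -> 34 infected

Answer: 34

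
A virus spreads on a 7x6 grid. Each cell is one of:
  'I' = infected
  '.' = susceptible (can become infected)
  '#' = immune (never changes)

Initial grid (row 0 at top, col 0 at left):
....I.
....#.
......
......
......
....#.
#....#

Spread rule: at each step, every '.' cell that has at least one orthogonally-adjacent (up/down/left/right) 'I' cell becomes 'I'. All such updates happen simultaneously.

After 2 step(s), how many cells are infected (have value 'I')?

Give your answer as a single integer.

Answer: 6

Derivation:
Step 0 (initial): 1 infected
Step 1: +2 new -> 3 infected
Step 2: +3 new -> 6 infected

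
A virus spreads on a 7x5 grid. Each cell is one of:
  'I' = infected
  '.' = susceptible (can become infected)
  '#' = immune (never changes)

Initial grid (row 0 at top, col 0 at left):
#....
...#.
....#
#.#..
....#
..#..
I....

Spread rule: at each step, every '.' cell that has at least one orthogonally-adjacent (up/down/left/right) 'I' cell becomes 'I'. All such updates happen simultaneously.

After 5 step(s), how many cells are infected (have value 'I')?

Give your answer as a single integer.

Step 0 (initial): 1 infected
Step 1: +2 new -> 3 infected
Step 2: +3 new -> 6 infected
Step 3: +2 new -> 8 infected
Step 4: +4 new -> 12 infected
Step 5: +3 new -> 15 infected

Answer: 15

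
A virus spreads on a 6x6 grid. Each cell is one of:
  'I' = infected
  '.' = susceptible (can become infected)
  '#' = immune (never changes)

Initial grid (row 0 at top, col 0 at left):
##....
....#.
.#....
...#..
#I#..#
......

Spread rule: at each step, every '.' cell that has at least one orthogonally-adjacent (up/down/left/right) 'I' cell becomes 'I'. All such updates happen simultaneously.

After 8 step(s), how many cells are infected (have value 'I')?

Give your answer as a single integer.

Step 0 (initial): 1 infected
Step 1: +2 new -> 3 infected
Step 2: +4 new -> 7 infected
Step 3: +3 new -> 10 infected
Step 4: +5 new -> 15 infected
Step 5: +6 new -> 21 infected
Step 6: +3 new -> 24 infected
Step 7: +3 new -> 27 infected
Step 8: +1 new -> 28 infected

Answer: 28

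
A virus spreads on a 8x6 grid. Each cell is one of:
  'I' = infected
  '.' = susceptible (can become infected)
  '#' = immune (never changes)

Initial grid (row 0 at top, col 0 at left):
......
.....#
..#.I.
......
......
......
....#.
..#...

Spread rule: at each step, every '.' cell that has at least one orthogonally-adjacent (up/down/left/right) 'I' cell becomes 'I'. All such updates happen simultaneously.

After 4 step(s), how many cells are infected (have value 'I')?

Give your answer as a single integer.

Step 0 (initial): 1 infected
Step 1: +4 new -> 5 infected
Step 2: +5 new -> 10 infected
Step 3: +7 new -> 17 infected
Step 4: +6 new -> 23 infected

Answer: 23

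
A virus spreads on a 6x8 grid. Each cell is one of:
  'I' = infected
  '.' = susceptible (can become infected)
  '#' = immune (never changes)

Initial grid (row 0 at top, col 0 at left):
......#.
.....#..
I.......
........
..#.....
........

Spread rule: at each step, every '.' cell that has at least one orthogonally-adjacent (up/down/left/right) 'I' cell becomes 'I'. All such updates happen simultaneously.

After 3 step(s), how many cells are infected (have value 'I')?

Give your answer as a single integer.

Answer: 15

Derivation:
Step 0 (initial): 1 infected
Step 1: +3 new -> 4 infected
Step 2: +5 new -> 9 infected
Step 3: +6 new -> 15 infected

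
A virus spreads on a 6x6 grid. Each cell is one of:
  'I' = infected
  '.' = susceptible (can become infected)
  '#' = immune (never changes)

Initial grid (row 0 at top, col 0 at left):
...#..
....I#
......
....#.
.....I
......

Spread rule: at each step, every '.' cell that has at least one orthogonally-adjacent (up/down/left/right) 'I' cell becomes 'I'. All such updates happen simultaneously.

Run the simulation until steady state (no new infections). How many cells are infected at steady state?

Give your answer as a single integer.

Answer: 33

Derivation:
Step 0 (initial): 2 infected
Step 1: +6 new -> 8 infected
Step 2: +6 new -> 14 infected
Step 3: +6 new -> 20 infected
Step 4: +6 new -> 26 infected
Step 5: +5 new -> 31 infected
Step 6: +2 new -> 33 infected
Step 7: +0 new -> 33 infected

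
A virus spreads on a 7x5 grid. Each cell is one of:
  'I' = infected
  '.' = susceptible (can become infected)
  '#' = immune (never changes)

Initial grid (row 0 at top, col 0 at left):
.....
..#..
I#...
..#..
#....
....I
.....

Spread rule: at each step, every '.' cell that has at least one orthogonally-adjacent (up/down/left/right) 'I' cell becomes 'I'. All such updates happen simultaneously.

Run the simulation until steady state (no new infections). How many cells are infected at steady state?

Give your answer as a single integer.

Answer: 31

Derivation:
Step 0 (initial): 2 infected
Step 1: +5 new -> 7 infected
Step 2: +7 new -> 14 infected
Step 3: +7 new -> 21 infected
Step 4: +5 new -> 26 infected
Step 5: +5 new -> 31 infected
Step 6: +0 new -> 31 infected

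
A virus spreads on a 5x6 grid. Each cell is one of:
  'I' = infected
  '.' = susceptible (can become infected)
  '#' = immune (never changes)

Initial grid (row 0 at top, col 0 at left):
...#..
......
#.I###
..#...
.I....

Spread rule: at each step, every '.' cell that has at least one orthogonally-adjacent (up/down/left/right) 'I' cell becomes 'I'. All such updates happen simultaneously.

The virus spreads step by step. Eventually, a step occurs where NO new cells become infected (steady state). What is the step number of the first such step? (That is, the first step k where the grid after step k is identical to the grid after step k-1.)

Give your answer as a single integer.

Step 0 (initial): 2 infected
Step 1: +5 new -> 7 infected
Step 2: +5 new -> 12 infected
Step 3: +5 new -> 17 infected
Step 4: +5 new -> 22 infected
Step 5: +2 new -> 24 infected
Step 6: +0 new -> 24 infected

Answer: 6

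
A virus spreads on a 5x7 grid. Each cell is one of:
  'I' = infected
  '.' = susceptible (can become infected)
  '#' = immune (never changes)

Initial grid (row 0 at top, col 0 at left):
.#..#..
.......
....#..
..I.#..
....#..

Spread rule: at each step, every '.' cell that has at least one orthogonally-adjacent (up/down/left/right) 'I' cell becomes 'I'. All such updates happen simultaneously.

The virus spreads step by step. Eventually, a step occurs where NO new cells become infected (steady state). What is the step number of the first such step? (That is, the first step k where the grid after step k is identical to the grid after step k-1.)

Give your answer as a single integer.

Answer: 10

Derivation:
Step 0 (initial): 1 infected
Step 1: +4 new -> 5 infected
Step 2: +6 new -> 11 infected
Step 3: +5 new -> 16 infected
Step 4: +3 new -> 19 infected
Step 5: +2 new -> 21 infected
Step 6: +3 new -> 24 infected
Step 7: +3 new -> 27 infected
Step 8: +2 new -> 29 infected
Step 9: +1 new -> 30 infected
Step 10: +0 new -> 30 infected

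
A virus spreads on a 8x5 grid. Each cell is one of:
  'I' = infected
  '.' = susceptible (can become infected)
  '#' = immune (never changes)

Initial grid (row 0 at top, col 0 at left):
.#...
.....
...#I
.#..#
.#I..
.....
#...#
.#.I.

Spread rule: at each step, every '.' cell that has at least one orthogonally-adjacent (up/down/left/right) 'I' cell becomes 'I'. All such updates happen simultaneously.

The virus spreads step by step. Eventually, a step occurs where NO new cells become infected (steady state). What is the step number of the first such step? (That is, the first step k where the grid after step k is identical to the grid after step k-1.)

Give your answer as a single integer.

Answer: 7

Derivation:
Step 0 (initial): 3 infected
Step 1: +7 new -> 10 infected
Step 2: +8 new -> 18 infected
Step 3: +6 new -> 24 infected
Step 4: +4 new -> 28 infected
Step 5: +2 new -> 30 infected
Step 6: +1 new -> 31 infected
Step 7: +0 new -> 31 infected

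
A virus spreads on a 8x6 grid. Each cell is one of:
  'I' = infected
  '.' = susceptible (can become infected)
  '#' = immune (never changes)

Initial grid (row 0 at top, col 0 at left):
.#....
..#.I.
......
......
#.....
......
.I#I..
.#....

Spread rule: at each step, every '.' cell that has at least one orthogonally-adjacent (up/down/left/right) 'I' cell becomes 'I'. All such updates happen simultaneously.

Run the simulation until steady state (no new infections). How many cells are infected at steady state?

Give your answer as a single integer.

Answer: 43

Derivation:
Step 0 (initial): 3 infected
Step 1: +9 new -> 12 infected
Step 2: +14 new -> 26 infected
Step 3: +9 new -> 35 infected
Step 4: +4 new -> 39 infected
Step 5: +2 new -> 41 infected
Step 6: +1 new -> 42 infected
Step 7: +1 new -> 43 infected
Step 8: +0 new -> 43 infected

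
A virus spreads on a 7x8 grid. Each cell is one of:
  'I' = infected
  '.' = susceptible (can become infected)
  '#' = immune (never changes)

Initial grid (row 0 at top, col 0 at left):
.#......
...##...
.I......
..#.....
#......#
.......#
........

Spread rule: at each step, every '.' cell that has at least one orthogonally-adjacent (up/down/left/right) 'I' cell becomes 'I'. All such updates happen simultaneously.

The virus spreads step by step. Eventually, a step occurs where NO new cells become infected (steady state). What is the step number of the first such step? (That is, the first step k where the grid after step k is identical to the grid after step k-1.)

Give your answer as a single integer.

Step 0 (initial): 1 infected
Step 1: +4 new -> 5 infected
Step 2: +5 new -> 10 infected
Step 3: +6 new -> 16 infected
Step 4: +7 new -> 23 infected
Step 5: +8 new -> 31 infected
Step 6: +7 new -> 38 infected
Step 7: +6 new -> 44 infected
Step 8: +3 new -> 47 infected
Step 9: +1 new -> 48 infected
Step 10: +1 new -> 49 infected
Step 11: +0 new -> 49 infected

Answer: 11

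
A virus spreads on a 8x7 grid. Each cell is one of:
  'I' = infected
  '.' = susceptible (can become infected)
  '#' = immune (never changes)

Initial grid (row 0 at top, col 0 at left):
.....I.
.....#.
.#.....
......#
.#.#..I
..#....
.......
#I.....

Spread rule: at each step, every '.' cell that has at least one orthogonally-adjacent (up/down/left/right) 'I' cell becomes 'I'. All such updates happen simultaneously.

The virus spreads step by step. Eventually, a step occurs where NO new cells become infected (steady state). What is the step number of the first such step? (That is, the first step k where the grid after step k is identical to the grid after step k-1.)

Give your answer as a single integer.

Step 0 (initial): 3 infected
Step 1: +6 new -> 9 infected
Step 2: +11 new -> 20 infected
Step 3: +12 new -> 32 infected
Step 4: +8 new -> 40 infected
Step 5: +5 new -> 45 infected
Step 6: +4 new -> 49 infected
Step 7: +0 new -> 49 infected

Answer: 7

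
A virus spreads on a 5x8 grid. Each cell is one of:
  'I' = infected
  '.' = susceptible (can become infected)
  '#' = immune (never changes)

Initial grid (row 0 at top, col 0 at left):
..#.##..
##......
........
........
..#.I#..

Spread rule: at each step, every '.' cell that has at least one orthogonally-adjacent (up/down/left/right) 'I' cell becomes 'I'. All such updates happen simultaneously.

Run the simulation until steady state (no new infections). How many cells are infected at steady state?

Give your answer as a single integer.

Answer: 31

Derivation:
Step 0 (initial): 1 infected
Step 1: +2 new -> 3 infected
Step 2: +3 new -> 6 infected
Step 3: +5 new -> 11 infected
Step 4: +7 new -> 18 infected
Step 5: +8 new -> 26 infected
Step 6: +4 new -> 30 infected
Step 7: +1 new -> 31 infected
Step 8: +0 new -> 31 infected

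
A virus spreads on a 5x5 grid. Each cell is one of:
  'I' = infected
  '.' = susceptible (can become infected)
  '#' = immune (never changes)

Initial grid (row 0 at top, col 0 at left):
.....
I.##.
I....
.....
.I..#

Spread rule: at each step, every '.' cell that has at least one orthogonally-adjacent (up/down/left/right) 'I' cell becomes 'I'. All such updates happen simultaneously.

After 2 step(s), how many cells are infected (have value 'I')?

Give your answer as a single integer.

Answer: 14

Derivation:
Step 0 (initial): 3 infected
Step 1: +7 new -> 10 infected
Step 2: +4 new -> 14 infected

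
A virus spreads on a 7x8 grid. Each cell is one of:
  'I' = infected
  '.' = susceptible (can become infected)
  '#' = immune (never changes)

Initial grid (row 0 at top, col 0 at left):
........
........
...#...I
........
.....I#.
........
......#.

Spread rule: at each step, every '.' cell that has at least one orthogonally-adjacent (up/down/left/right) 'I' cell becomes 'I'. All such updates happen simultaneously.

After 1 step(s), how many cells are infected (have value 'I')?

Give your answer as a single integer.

Step 0 (initial): 2 infected
Step 1: +6 new -> 8 infected

Answer: 8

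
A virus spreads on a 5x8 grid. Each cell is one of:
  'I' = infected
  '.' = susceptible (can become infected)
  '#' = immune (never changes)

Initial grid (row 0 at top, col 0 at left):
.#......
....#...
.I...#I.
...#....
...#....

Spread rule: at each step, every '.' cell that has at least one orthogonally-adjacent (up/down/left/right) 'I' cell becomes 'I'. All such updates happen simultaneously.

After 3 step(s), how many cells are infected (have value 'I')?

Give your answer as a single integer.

Step 0 (initial): 2 infected
Step 1: +7 new -> 9 infected
Step 2: +12 new -> 21 infected
Step 3: +11 new -> 32 infected

Answer: 32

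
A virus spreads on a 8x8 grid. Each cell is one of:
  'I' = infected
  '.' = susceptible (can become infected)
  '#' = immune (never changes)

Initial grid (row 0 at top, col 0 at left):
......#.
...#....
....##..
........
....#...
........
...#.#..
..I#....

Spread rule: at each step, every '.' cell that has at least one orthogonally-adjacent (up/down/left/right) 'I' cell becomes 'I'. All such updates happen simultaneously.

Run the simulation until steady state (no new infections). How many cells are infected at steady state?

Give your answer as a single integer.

Step 0 (initial): 1 infected
Step 1: +2 new -> 3 infected
Step 2: +3 new -> 6 infected
Step 3: +4 new -> 10 infected
Step 4: +5 new -> 15 infected
Step 5: +6 new -> 21 infected
Step 6: +8 new -> 29 infected
Step 7: +8 new -> 37 infected
Step 8: +7 new -> 44 infected
Step 9: +5 new -> 49 infected
Step 10: +4 new -> 53 infected
Step 11: +2 new -> 55 infected
Step 12: +1 new -> 56 infected
Step 13: +0 new -> 56 infected

Answer: 56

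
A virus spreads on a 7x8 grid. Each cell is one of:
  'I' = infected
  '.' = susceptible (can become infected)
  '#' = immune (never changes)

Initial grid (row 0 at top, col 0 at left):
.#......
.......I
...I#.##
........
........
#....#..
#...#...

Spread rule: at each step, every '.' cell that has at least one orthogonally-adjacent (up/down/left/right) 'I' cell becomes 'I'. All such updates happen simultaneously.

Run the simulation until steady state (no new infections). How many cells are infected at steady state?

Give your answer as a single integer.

Step 0 (initial): 2 infected
Step 1: +5 new -> 7 infected
Step 2: +9 new -> 16 infected
Step 3: +11 new -> 27 infected
Step 4: +8 new -> 35 infected
Step 5: +6 new -> 41 infected
Step 6: +3 new -> 44 infected
Step 7: +2 new -> 46 infected
Step 8: +2 new -> 48 infected
Step 9: +0 new -> 48 infected

Answer: 48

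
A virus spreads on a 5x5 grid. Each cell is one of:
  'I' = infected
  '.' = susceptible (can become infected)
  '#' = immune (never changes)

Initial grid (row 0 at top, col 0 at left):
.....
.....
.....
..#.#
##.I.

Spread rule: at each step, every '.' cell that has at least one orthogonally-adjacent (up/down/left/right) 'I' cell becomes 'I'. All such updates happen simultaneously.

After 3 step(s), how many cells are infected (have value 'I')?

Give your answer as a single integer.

Answer: 8

Derivation:
Step 0 (initial): 1 infected
Step 1: +3 new -> 4 infected
Step 2: +1 new -> 5 infected
Step 3: +3 new -> 8 infected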